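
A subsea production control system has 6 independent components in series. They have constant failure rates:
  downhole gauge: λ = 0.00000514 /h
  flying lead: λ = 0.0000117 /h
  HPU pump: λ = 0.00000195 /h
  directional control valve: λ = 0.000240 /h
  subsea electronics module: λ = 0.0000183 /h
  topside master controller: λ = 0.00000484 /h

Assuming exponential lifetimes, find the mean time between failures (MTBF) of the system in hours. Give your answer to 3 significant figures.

3550

Series of exponential components: λ_sys = Σ λ_i
λ_sys = 0.00000514 + 0.0000117 + 0.00000195 + 0.000240 + 0.0000183 + 0.00000484 = 2.8193e-04 /h
MTBF = 1 / λ_sys = 3550 h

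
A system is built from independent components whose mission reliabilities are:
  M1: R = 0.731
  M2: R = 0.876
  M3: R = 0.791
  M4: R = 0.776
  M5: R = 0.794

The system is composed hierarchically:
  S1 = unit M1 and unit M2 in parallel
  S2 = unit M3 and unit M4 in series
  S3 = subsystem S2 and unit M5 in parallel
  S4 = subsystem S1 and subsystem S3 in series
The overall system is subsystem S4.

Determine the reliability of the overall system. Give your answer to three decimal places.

Parallel (M1 and M2): 1 − (1 − 0.73100)(1 − 0.87600) = 0.96664
Series (M3 and M4): 0.79100 × 0.77600 = 0.61382
Parallel ([0.61382] and M5): 1 − (1 − 0.61382)(1 − 0.79400) = 0.92045
Series ([0.96664] and [0.92045]): 0.96664 × 0.92045 = 0.890

0.890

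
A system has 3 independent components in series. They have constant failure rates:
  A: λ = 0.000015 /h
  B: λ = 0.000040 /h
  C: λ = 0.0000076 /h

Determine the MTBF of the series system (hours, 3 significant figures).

16000

Series of exponential components: λ_sys = Σ λ_i
λ_sys = 0.000015 + 0.000040 + 0.0000076 = 6.2600e-05 /h
MTBF = 1 / λ_sys = 16000 h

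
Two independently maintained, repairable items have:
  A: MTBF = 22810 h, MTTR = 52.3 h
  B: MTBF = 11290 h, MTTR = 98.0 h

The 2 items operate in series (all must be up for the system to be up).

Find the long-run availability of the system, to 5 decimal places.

A(A) = MTBF/(MTBF+MTTR) = 22810/(22810+52.3) = 0.997712
A(B) = MTBF/(MTBF+MTTR) = 11290/(11290+98.0) = 0.991394
Series availability: 0.997712 × 0.991394 = 0.98913

0.98913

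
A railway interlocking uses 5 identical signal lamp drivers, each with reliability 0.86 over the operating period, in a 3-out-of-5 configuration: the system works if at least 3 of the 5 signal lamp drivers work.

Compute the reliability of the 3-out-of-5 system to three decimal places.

0.978

R = Σ_{i=3}^{5} C(5,i) p^i (1−p)^{5−i} with p = 0.86
C(5,3)·0.86^3·0.14^2 = 0.12467
C(5,4)·0.86^4·0.14^1 = 0.38291
C(5,5)·0.86^5·0.14^0 = 0.47043
Sum = 0.978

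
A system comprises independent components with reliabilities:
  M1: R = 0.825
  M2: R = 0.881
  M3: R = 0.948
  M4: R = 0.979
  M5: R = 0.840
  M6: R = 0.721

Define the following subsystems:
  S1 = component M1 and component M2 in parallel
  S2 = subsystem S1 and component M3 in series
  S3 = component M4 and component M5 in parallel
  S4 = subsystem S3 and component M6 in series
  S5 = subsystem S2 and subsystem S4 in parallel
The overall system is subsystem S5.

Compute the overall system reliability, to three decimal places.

Parallel (M1 and M2): 1 − (1 − 0.82500)(1 − 0.88100) = 0.97918
Series ([0.97918] and M3): 0.97918 × 0.94800 = 0.92826
Parallel (M4 and M5): 1 − (1 − 0.97900)(1 − 0.84000) = 0.99664
Series ([0.99664] and M6): 0.99664 × 0.72100 = 0.71858
Parallel ([0.92826] and [0.71858]): 1 − (1 − 0.92826)(1 − 0.71858) = 0.980

0.980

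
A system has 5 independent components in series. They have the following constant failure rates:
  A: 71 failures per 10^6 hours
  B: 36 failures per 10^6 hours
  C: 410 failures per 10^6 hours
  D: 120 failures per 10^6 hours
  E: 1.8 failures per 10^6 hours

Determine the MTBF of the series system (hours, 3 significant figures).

1570

Series of exponential components: λ_sys = Σ λ_i
λ_sys = 0.000071 + 0.000036 + 0.00041 + 0.00012 + 0.0000018 = 6.3880e-04 /h
MTBF = 1 / λ_sys = 1570 h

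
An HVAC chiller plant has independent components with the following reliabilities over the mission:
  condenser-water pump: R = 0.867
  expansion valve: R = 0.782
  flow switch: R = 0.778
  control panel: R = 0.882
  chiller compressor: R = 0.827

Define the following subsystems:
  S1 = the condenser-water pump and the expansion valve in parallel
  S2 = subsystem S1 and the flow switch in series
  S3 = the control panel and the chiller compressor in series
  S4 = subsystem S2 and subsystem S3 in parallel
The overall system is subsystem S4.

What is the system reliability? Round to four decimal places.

Parallel (condenser-water pump and expansion valve): 1 − (1 − 0.867000)(1 − 0.782000) = 0.971006
Series ([0.971006] and flow switch): 0.971006 × 0.778000 = 0.755443
Series (control panel and chiller compressor): 0.882000 × 0.827000 = 0.729414
Parallel ([0.755443] and [0.729414]): 1 − (1 − 0.755443)(1 − 0.729414) = 0.9338

0.9338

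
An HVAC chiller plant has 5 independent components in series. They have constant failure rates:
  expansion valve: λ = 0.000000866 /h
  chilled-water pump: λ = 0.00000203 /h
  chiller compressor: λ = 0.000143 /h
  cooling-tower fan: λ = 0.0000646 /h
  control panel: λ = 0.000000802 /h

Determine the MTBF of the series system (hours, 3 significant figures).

Series of exponential components: λ_sys = Σ λ_i
λ_sys = 0.000000866 + 0.00000203 + 0.000143 + 0.0000646 + 0.000000802 = 2.1130e-04 /h
MTBF = 1 / λ_sys = 4730 h

4730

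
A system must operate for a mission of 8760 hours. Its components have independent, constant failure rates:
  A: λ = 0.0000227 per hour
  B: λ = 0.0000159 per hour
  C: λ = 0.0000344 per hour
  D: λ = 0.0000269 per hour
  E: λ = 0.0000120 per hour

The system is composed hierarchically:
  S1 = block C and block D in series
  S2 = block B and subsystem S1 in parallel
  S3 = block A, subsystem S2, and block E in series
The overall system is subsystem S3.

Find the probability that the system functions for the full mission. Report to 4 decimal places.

R(A) = exp(−0.0000227 × 8760) = 0.819671
R(B) = exp(−0.0000159 × 8760) = 0.869981
R(C) = exp(−0.0000344 × 8760) = 0.739823
R(D) = exp(−0.0000269 × 8760) = 0.790062
R(E) = exp(−0.0000120 × 8760) = 0.900216
Series (C and D): 0.739823 × 0.790062 = 0.584506
Parallel (B and [0.584506]): 1 − (1 − 0.869981)(1 − 0.584506) = 0.945978
Series (A, [0.945978], and E): 0.819671 × 0.945978 × 0.900216 = 0.6980

0.6980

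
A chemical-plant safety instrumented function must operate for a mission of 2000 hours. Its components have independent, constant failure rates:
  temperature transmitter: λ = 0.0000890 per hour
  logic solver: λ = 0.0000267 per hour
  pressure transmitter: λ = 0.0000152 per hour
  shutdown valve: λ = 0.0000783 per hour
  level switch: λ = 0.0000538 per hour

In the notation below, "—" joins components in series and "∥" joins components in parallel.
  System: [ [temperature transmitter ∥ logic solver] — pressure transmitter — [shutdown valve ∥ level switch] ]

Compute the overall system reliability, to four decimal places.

0.9476

R(temperature transmitter) = exp(−0.0000890 × 2000) = 0.836942
R(logic solver) = exp(−0.0000267 × 2000) = 0.948001
R(pressure transmitter) = exp(−0.0000152 × 2000) = 0.970057
R(shutdown valve) = exp(−0.0000783 × 2000) = 0.855046
R(level switch) = exp(−0.0000538 × 2000) = 0.897987
Parallel (temperature transmitter and logic solver): 1 − (1 − 0.836942)(1 − 0.948001) = 0.991521
Parallel (shutdown valve and level switch): 1 − (1 − 0.855046)(1 − 0.897987) = 0.985213
Series ([0.991521], pressure transmitter, and [0.985213]): 0.991521 × 0.970057 × 0.985213 = 0.9476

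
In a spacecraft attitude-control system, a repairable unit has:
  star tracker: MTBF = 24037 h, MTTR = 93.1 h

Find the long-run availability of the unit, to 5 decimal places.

A(star tracker) = MTBF/(MTBF+MTTR) = 24037/(24037+93.1) = 0.99614

0.99614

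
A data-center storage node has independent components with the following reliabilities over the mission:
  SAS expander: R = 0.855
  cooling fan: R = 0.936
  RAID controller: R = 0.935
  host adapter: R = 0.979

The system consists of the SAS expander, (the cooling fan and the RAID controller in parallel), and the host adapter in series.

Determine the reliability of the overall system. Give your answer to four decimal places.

Parallel (cooling fan and RAID controller): 1 − (1 − 0.936000)(1 − 0.935000) = 0.995840
Series (SAS expander, [0.995840], and host adapter): 0.855000 × 0.995840 × 0.979000 = 0.8336

0.8336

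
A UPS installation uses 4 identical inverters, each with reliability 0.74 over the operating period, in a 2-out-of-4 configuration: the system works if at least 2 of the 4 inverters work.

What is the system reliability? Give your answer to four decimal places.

0.9434

R = Σ_{i=2}^{4} C(4,i) p^i (1−p)^{4−i} with p = 0.74
C(4,2)·0.74^2·0.26^2 = 0.222107
C(4,3)·0.74^3·0.26^1 = 0.421433
C(4,4)·0.74^4·0.26^0 = 0.299866
Sum = 0.9434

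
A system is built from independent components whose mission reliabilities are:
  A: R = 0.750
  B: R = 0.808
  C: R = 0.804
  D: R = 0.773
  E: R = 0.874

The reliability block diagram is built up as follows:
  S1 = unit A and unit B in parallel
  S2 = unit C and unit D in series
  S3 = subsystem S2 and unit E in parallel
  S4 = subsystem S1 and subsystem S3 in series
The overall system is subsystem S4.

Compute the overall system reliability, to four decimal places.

Parallel (A and B): 1 − (1 − 0.750000)(1 − 0.808000) = 0.952000
Series (C and D): 0.804000 × 0.773000 = 0.621492
Parallel ([0.621492] and E): 1 − (1 − 0.621492)(1 − 0.874000) = 0.952308
Series ([0.952000] and [0.952308]): 0.952000 × 0.952308 = 0.9066

0.9066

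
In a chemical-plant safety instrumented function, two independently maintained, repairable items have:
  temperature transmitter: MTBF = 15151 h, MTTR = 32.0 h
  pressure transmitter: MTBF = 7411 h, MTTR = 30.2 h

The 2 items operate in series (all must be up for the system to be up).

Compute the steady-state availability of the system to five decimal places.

A(temperature transmitter) = MTBF/(MTBF+MTTR) = 15151/(15151+32.0) = 0.997892
A(pressure transmitter) = MTBF/(MTBF+MTTR) = 7411/(7411+30.2) = 0.995942
Series availability: 0.997892 × 0.995942 = 0.99384

0.99384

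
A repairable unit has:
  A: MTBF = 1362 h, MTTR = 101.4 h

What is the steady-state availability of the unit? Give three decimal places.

A(A) = MTBF/(MTBF+MTTR) = 1362/(1362+101.4) = 0.931

0.931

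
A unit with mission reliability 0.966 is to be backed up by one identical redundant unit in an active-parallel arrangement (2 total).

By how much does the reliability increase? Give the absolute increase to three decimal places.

0.033

R_before = 0.966
R_after = 1 − (1 − 0.966)^2 = 0.999
ΔR = 0.999 − 0.966 = 0.033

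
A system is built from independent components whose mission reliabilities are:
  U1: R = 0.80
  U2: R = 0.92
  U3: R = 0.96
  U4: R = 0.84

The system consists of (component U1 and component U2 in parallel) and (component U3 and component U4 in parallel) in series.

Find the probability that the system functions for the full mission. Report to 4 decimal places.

0.9777

Parallel (U1 and U2): 1 − (1 − 0.800000)(1 − 0.920000) = 0.984000
Parallel (U3 and U4): 1 − (1 − 0.960000)(1 − 0.840000) = 0.993600
Series ([0.984000] and [0.993600]): 0.984000 × 0.993600 = 0.9777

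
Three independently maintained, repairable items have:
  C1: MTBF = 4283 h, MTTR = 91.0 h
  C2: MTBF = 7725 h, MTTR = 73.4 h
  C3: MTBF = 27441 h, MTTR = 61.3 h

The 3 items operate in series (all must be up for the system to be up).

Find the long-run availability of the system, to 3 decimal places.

0.968

A(C1) = MTBF/(MTBF+MTTR) = 4283/(4283+91.0) = 0.979195
A(C2) = MTBF/(MTBF+MTTR) = 7725/(7725+73.4) = 0.990588
A(C3) = MTBF/(MTBF+MTTR) = 27441/(27441+61.3) = 0.997771
Series availability: 0.979195 × 0.990588 × 0.997771 = 0.968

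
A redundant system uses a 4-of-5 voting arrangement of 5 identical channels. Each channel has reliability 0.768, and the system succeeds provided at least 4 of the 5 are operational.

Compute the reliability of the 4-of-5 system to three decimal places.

0.671

R = Σ_{i=4}^{5} C(5,i) p^i (1−p)^{5−i} with p = 0.768
C(5,4)·0.768^4·0.232^1 = 0.40356
C(5,5)·0.768^5·0.232^0 = 0.26718
Sum = 0.671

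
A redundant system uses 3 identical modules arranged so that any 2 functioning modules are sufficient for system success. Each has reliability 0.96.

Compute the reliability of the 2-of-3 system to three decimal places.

0.995

R = Σ_{i=2}^{3} C(3,i) p^i (1−p)^{3−i} with p = 0.96
C(3,2)·0.96^2·0.04^1 = 0.11059
C(3,3)·0.96^3·0.04^0 = 0.88474
Sum = 0.995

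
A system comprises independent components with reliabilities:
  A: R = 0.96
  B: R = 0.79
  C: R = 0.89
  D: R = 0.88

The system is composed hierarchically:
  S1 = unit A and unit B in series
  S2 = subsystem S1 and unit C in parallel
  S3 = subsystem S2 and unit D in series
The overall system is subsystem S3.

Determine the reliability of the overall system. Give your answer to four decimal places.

Series (A and B): 0.960000 × 0.790000 = 0.758400
Parallel ([0.758400] and C): 1 − (1 − 0.758400)(1 − 0.890000) = 0.973424
Series ([0.973424] and D): 0.973424 × 0.880000 = 0.8566

0.8566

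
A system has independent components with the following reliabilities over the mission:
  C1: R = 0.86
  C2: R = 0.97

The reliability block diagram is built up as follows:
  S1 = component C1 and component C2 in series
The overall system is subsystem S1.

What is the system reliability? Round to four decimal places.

0.8342

Series (C1 and C2): 0.860000 × 0.970000 = 0.8342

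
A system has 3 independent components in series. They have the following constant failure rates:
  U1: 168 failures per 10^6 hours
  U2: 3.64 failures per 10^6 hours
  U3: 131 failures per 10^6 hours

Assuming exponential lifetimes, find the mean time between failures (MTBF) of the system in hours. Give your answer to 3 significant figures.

Series of exponential components: λ_sys = Σ λ_i
λ_sys = 0.000168 + 0.00000364 + 0.000131 = 3.0264e-04 /h
MTBF = 1 / λ_sys = 3300 h

3300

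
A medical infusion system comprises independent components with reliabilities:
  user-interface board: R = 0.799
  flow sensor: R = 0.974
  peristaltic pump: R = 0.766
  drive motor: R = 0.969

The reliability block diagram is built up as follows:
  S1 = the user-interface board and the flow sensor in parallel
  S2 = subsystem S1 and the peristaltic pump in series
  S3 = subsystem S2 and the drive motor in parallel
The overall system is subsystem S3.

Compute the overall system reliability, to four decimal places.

Parallel (user-interface board and flow sensor): 1 − (1 − 0.799000)(1 − 0.974000) = 0.994774
Series ([0.994774] and peristaltic pump): 0.994774 × 0.766000 = 0.761997
Parallel ([0.761997] and drive motor): 1 − (1 − 0.761997)(1 − 0.969000) = 0.9926

0.9926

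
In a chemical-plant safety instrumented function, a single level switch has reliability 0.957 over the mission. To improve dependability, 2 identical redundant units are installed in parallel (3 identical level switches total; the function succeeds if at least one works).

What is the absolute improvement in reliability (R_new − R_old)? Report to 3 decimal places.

R_before = 0.957
R_after = 1 − (1 − 0.957)^3 = 1.000
ΔR = 1.000 − 0.957 = 0.043

0.043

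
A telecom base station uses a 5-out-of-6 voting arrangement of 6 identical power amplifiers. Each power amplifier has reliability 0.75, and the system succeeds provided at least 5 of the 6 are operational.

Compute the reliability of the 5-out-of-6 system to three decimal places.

0.534

R = Σ_{i=5}^{6} C(6,i) p^i (1−p)^{6−i} with p = 0.75
C(6,5)·0.75^5·0.25^1 = 0.35596
C(6,6)·0.75^6·0.25^0 = 0.17798
Sum = 0.534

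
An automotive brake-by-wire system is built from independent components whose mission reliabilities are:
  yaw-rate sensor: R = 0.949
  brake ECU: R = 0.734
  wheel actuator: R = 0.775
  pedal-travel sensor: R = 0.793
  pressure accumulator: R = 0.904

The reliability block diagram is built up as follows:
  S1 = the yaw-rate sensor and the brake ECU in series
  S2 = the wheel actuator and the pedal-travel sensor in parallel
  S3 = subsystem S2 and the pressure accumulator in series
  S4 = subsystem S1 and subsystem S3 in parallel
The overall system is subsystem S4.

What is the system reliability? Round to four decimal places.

0.9581

Series (yaw-rate sensor and brake ECU): 0.949000 × 0.734000 = 0.696566
Parallel (wheel actuator and pedal-travel sensor): 1 − (1 − 0.775000)(1 − 0.793000) = 0.953425
Series ([0.953425] and pressure accumulator): 0.953425 × 0.904000 = 0.861896
Parallel ([0.696566] and [0.861896]): 1 − (1 − 0.696566)(1 − 0.861896) = 0.9581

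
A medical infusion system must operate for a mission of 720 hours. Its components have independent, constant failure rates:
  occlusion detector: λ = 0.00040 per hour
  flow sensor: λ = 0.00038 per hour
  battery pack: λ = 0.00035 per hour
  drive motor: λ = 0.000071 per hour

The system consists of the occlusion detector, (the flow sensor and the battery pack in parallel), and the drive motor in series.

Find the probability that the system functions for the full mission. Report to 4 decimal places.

0.6744

R(occlusion detector) = exp(−0.00040 × 720) = 0.749762
R(flow sensor) = exp(−0.00038 × 720) = 0.760636
R(battery pack) = exp(−0.00035 × 720) = 0.777245
R(drive motor) = exp(−0.000071 × 720) = 0.950165
Parallel (flow sensor and battery pack): 1 − (1 − 0.760636)(1 − 0.777245) = 0.946680
Series (occlusion detector, [0.946680], and drive motor): 0.749762 × 0.946680 × 0.950165 = 0.6744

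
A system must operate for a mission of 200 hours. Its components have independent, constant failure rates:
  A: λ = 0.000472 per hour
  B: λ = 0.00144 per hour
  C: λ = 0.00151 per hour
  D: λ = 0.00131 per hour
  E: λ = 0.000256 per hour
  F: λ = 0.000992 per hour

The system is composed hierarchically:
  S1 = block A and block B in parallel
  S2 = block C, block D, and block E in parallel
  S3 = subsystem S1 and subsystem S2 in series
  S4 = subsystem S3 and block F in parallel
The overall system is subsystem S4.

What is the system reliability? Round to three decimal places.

R(A) = exp(−0.000472 × 200) = 0.90992
R(B) = exp(−0.00144 × 200) = 0.74976
R(C) = exp(−0.00151 × 200) = 0.73934
R(D) = exp(−0.00131 × 200) = 0.76951
R(E) = exp(−0.000256 × 200) = 0.95009
R(F) = exp(−0.000992 × 200) = 0.82004
Parallel (A and B): 1 − (1 − 0.90992)(1 − 0.74976) = 0.97746
Parallel (C, D, and E): 1 − (1 − 0.73934)(1 − 0.76951)(1 − 0.95009) = 0.99700
Series ([0.97746] and [0.99700]): 0.97746 × 0.99700 = 0.97453
Parallel ([0.97453] and F): 1 − (1 − 0.97453)(1 − 0.82004) = 0.995

0.995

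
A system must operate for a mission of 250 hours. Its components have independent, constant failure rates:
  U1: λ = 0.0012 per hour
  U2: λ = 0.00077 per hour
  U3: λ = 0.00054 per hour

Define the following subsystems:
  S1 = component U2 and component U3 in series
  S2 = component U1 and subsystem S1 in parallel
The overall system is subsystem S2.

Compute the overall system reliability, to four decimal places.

R(U1) = exp(−0.0012 × 250) = 0.740818
R(U2) = exp(−0.00077 × 250) = 0.824894
R(U3) = exp(−0.00054 × 250) = 0.873716
Series (U2 and U3): 0.824894 × 0.873716 = 0.720723
Parallel (U1 and [0.720723]): 1 − (1 − 0.740818)(1 − 0.720723) = 0.9276

0.9276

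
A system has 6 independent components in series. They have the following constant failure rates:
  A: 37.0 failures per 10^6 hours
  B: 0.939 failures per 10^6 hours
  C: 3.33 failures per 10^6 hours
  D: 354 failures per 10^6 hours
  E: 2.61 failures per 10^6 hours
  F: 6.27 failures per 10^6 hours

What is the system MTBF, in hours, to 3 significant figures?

Series of exponential components: λ_sys = Σ λ_i
λ_sys = 0.0000370 + 0.000000939 + 0.00000333 + 0.000354 + 0.00000261 + 0.00000627 = 4.0415e-04 /h
MTBF = 1 / λ_sys = 2470 h

2470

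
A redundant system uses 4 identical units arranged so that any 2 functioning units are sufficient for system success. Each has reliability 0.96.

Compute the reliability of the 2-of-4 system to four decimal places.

R = Σ_{i=2}^{4} C(4,i) p^i (1−p)^{4−i} with p = 0.96
C(4,2)·0.96^2·0.04^2 = 0.008847
C(4,3)·0.96^3·0.04^1 = 0.141558
C(4,4)·0.96^4·0.04^0 = 0.849347
Sum = 0.9998

0.9998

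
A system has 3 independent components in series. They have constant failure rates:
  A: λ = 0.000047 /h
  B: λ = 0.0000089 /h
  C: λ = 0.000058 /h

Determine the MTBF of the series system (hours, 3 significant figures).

Series of exponential components: λ_sys = Σ λ_i
λ_sys = 0.000047 + 0.0000089 + 0.000058 = 1.1390e-04 /h
MTBF = 1 / λ_sys = 8780 h

8780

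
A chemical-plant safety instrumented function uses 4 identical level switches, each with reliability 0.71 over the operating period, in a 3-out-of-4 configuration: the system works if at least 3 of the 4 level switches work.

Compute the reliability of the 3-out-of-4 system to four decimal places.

0.6693

R = Σ_{i=3}^{4} C(4,i) p^i (1−p)^{4−i} with p = 0.71
C(4,3)·0.71^3·0.29^1 = 0.415177
C(4,4)·0.71^4·0.29^0 = 0.254117
Sum = 0.6693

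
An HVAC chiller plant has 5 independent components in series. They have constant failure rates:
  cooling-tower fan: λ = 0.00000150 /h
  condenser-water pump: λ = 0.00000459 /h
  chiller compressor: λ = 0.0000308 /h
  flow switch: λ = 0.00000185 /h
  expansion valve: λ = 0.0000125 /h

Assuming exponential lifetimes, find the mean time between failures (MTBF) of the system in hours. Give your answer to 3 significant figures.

19500

Series of exponential components: λ_sys = Σ λ_i
λ_sys = 0.00000150 + 0.00000459 + 0.0000308 + 0.00000185 + 0.0000125 = 5.1240e-05 /h
MTBF = 1 / λ_sys = 19500 h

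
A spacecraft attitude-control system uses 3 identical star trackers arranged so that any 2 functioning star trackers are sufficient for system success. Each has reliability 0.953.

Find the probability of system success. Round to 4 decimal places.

0.9936

R = Σ_{i=2}^{3} C(3,i) p^i (1−p)^{3−i} with p = 0.953
C(3,2)·0.953^2·0.047^1 = 0.128057
C(3,3)·0.953^3·0.047^0 = 0.865523
Sum = 0.9936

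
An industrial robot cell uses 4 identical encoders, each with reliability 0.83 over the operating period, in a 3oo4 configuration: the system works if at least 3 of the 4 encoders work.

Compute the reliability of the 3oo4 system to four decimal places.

R = Σ_{i=3}^{4} C(4,i) p^i (1−p)^{4−i} with p = 0.83
C(4,3)·0.83^3·0.17^1 = 0.388815
C(4,4)·0.83^4·0.17^0 = 0.474583
Sum = 0.8634

0.8634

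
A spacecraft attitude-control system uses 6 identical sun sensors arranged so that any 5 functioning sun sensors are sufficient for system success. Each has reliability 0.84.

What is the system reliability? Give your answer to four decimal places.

0.7528

R = Σ_{i=5}^{6} C(6,i) p^i (1−p)^{6−i} with p = 0.84
C(6,5)·0.84^5·0.16^1 = 0.401483
C(6,6)·0.84^6·0.16^0 = 0.351298
Sum = 0.7528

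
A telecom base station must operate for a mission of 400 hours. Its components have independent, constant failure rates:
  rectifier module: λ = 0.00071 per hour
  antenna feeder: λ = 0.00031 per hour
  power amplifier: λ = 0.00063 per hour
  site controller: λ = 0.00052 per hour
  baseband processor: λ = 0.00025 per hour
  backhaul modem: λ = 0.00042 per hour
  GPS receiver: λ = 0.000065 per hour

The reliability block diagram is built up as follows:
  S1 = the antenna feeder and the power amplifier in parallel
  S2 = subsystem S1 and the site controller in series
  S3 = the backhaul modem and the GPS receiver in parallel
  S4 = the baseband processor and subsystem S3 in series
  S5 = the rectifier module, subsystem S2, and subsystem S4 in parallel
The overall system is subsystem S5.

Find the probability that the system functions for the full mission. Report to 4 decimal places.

R(rectifier module) = exp(−0.00071 × 400) = 0.752767
R(antenna feeder) = exp(−0.00031 × 400) = 0.883380
R(power amplifier) = exp(−0.00063 × 400) = 0.777245
R(site controller) = exp(−0.00052 × 400) = 0.812207
R(baseband processor) = exp(−0.00025 × 400) = 0.904837
R(backhaul modem) = exp(−0.00042 × 400) = 0.845354
R(GPS receiver) = exp(−0.000065 × 400) = 0.974335
Parallel (antenna feeder and power amplifier): 1 − (1 − 0.883380)(1 − 0.777245) = 0.974022
Series ([0.974022] and site controller): 0.974022 × 0.812207 = 0.791107
Parallel (backhaul modem and GPS receiver): 1 − (1 − 0.845354)(1 − 0.974335) = 0.996031
Series (baseband processor and [0.996031]): 0.904837 × 0.996031 = 0.901246
Parallel (rectifier module, [0.791107], and [0.901246]): 1 − (1 − 0.752767)(1 − 0.791107)(1 − 0.901246) = 0.9949

0.9949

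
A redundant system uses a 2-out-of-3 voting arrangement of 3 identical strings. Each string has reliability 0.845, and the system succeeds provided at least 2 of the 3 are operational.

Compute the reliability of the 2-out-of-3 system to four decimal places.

0.9354

R = Σ_{i=2}^{3} C(3,i) p^i (1−p)^{3−i} with p = 0.845
C(3,2)·0.845^2·0.155^1 = 0.332022
C(3,3)·0.845^3·0.155^0 = 0.603351
Sum = 0.9354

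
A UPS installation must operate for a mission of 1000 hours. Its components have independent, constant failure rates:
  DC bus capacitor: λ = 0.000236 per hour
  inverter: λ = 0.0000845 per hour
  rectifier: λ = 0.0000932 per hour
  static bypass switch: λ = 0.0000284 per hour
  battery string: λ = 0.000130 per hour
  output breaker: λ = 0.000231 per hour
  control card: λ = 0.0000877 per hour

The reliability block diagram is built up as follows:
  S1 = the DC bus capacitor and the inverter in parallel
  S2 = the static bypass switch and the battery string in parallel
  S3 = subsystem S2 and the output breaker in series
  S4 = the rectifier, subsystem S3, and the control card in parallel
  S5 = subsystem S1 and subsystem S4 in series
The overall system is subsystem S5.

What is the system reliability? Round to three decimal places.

R(DC bus capacitor) = exp(−0.000236 × 1000) = 0.78978
R(inverter) = exp(−0.0000845 × 1000) = 0.91897
R(rectifier) = exp(−0.0000932 × 1000) = 0.91101
R(static bypass switch) = exp(−0.0000284 × 1000) = 0.97200
R(battery string) = exp(−0.000130 × 1000) = 0.87810
R(output breaker) = exp(−0.000231 × 1000) = 0.79374
R(control card) = exp(−0.0000877 × 1000) = 0.91604
Parallel (DC bus capacitor and inverter): 1 − (1 − 0.78978)(1 − 0.91897) = 0.98297
Parallel (static bypass switch and battery string): 1 − (1 − 0.97200)(1 − 0.87810) = 0.99659
Series ([0.99659] and output breaker): 0.99659 × 0.79374 = 0.79103
Parallel (rectifier, [0.79103], and control card): 1 − (1 − 0.91101)(1 − 0.79103)(1 − 0.91604) = 0.99844
Series ([0.98297] and [0.99844]): 0.98297 × 0.99844 = 0.981

0.981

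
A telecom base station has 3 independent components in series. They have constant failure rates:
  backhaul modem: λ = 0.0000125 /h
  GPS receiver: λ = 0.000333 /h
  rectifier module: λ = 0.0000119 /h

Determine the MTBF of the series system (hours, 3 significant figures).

2800

Series of exponential components: λ_sys = Σ λ_i
λ_sys = 0.0000125 + 0.000333 + 0.0000119 = 3.5740e-04 /h
MTBF = 1 / λ_sys = 2800 h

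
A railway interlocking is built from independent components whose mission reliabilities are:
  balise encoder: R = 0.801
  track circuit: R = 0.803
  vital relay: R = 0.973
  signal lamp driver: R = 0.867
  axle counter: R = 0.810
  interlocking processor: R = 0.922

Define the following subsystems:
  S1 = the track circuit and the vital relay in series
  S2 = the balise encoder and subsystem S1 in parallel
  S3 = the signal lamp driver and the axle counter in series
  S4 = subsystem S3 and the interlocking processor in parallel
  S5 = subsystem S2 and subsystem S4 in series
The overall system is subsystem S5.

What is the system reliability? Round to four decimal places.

Series (track circuit and vital relay): 0.803000 × 0.973000 = 0.781319
Parallel (balise encoder and [0.781319]): 1 − (1 − 0.801000)(1 − 0.781319) = 0.956482
Series (signal lamp driver and axle counter): 0.867000 × 0.810000 = 0.702270
Parallel ([0.702270] and interlocking processor): 1 − (1 − 0.702270)(1 − 0.922000) = 0.976777
Series ([0.956482] and [0.976777]): 0.956482 × 0.976777 = 0.9343

0.9343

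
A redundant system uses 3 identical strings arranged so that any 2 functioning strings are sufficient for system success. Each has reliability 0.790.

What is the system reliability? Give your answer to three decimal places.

0.886

R = Σ_{i=2}^{3} C(3,i) p^i (1−p)^{3−i} with p = 0.790
C(3,2)·0.790^2·0.210^1 = 0.39318
C(3,3)·0.790^3·0.210^0 = 0.49304
Sum = 0.886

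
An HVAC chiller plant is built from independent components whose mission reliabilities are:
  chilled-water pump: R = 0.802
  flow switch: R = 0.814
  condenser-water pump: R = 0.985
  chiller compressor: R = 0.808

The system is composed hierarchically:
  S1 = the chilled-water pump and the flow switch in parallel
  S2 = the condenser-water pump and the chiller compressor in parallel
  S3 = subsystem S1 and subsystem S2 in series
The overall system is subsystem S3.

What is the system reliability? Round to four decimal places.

Parallel (chilled-water pump and flow switch): 1 − (1 − 0.802000)(1 − 0.814000) = 0.963172
Parallel (condenser-water pump and chiller compressor): 1 − (1 − 0.985000)(1 − 0.808000) = 0.997120
Series ([0.963172] and [0.997120]): 0.963172 × 0.997120 = 0.9604

0.9604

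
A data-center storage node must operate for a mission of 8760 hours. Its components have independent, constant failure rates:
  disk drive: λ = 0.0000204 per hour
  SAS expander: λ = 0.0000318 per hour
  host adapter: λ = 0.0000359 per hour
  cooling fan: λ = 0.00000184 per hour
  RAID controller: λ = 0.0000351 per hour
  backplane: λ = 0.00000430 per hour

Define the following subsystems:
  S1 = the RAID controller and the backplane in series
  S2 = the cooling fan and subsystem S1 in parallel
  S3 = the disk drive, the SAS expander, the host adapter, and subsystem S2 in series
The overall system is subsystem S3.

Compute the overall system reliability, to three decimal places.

0.460

R(disk drive) = exp(−0.0000204 × 8760) = 0.83635
R(SAS expander) = exp(−0.0000318 × 8760) = 0.75687
R(host adapter) = exp(−0.0000359 × 8760) = 0.73017
R(cooling fan) = exp(−0.00000184 × 8760) = 0.98401
R(RAID controller) = exp(−0.0000351 × 8760) = 0.73530
R(backplane) = exp(−0.00000430 × 8760) = 0.96303
Series (RAID controller and backplane): 0.73530 × 0.96303 = 0.70812
Parallel (cooling fan and [0.70812]): 1 − (1 − 0.98401)(1 − 0.70812) = 0.99533
Series (disk drive, SAS expander, host adapter, and [0.99533]): 0.83635 × 0.75687 × 0.73017 × 0.99533 = 0.460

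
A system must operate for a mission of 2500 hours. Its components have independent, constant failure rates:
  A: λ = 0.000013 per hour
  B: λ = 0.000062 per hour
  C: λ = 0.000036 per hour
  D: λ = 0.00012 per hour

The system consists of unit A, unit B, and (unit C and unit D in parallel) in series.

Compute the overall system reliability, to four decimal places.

R(A) = exp(−0.000013 × 2500) = 0.968022
R(B) = exp(−0.000062 × 2500) = 0.856415
R(C) = exp(−0.000036 × 2500) = 0.913931
R(D) = exp(−0.00012 × 2500) = 0.740818
Parallel (C and D): 1 − (1 − 0.913931)(1 − 0.740818) = 0.977692
Series (A, B, and [0.977692]): 0.968022 × 0.856415 × 0.977692 = 0.8105

0.8105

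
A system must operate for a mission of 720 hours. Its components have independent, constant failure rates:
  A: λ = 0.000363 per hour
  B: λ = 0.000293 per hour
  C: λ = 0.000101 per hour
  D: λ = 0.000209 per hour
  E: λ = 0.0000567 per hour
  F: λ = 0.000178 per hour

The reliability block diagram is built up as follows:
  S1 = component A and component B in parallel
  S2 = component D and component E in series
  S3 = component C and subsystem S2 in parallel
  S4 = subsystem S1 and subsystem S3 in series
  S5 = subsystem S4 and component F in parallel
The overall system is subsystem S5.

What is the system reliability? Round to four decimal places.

0.9933

R(A) = exp(−0.000363 × 720) = 0.770004
R(B) = exp(−0.000293 × 720) = 0.809806
R(C) = exp(−0.000101 × 720) = 0.929861
R(D) = exp(−0.000209 × 720) = 0.860295
R(E) = exp(−0.0000567 × 720) = 0.959998
R(F) = exp(−0.000178 × 720) = 0.879713
Parallel (A and B): 1 − (1 − 0.770004)(1 − 0.809806) = 0.956256
Series (D and E): 0.860295 × 0.959998 = 0.825881
Parallel (C and [0.825881]): 1 − (1 − 0.929861)(1 − 0.825881) = 0.987787
Series ([0.956256] and [0.987787]): 0.956256 × 0.987787 = 0.944577
Parallel ([0.944577] and F): 1 − (1 − 0.944577)(1 − 0.879713) = 0.9933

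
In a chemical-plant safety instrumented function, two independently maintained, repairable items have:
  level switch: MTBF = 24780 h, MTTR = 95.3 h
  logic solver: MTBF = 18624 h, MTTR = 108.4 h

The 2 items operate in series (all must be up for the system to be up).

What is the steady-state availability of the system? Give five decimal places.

0.99040

A(level switch) = MTBF/(MTBF+MTTR) = 24780/(24780+95.3) = 0.996169
A(logic solver) = MTBF/(MTBF+MTTR) = 18624/(18624+108.4) = 0.994213
Series availability: 0.996169 × 0.994213 = 0.99040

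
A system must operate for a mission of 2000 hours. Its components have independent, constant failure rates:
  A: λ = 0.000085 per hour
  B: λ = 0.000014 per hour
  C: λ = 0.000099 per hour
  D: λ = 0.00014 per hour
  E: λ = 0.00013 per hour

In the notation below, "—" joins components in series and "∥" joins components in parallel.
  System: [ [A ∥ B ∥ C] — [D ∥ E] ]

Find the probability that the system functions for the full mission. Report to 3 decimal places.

R(A) = exp(−0.000085 × 2000) = 0.84366
R(B) = exp(−0.000014 × 2000) = 0.97239
R(C) = exp(−0.000099 × 2000) = 0.82037
R(D) = exp(−0.00014 × 2000) = 0.75578
R(E) = exp(−0.00013 × 2000) = 0.77105
Parallel (A, B, and C): 1 − (1 − 0.84366)(1 − 0.97239)(1 − 0.82037) = 0.99922
Parallel (D and E): 1 − (1 − 0.75578)(1 − 0.77105) = 0.94409
Series ([0.99922] and [0.94409]): 0.99922 × 0.94409 = 0.943

0.943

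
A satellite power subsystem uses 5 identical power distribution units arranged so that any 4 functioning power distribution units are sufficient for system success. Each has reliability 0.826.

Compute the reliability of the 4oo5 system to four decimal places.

R = Σ_{i=4}^{5} C(5,i) p^i (1−p)^{5−i} with p = 0.826
C(5,4)·0.826^4·0.174^1 = 0.404985
C(5,5)·0.826^5·0.174^0 = 0.384503
Sum = 0.7895

0.7895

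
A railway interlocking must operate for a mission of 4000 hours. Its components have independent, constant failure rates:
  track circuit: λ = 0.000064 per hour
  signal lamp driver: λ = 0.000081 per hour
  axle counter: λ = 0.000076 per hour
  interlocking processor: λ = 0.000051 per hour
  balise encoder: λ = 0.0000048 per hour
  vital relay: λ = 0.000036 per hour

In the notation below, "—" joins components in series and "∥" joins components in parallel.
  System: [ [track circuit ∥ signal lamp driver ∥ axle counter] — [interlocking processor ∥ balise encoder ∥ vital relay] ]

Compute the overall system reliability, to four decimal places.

0.9832

R(track circuit) = exp(−0.000064 × 4000) = 0.774142
R(signal lamp driver) = exp(−0.000081 × 4000) = 0.723250
R(axle counter) = exp(−0.000076 × 4000) = 0.737861
R(interlocking processor) = exp(−0.000051 × 4000) = 0.815462
R(balise encoder) = exp(−0.0000048 × 4000) = 0.980983
R(vital relay) = exp(−0.000036 × 4000) = 0.865888
Parallel (track circuit, signal lamp driver, and axle counter): 1 − (1 − 0.774142)(1 − 0.723250)(1 − 0.737861) = 0.983615
Parallel (interlocking processor, balise encoder, and vital relay): 1 − (1 − 0.815462)(1 − 0.980983)(1 − 0.865888) = 0.999529
Series ([0.983615] and [0.999529]): 0.983615 × 0.999529 = 0.9832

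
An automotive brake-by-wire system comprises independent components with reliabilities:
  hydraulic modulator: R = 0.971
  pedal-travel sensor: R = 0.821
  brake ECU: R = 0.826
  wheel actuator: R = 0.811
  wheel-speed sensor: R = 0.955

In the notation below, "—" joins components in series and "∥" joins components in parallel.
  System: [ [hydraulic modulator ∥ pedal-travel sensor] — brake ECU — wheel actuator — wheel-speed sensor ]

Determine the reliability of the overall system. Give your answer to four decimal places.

0.6364

Parallel (hydraulic modulator and pedal-travel sensor): 1 − (1 − 0.971000)(1 − 0.821000) = 0.994809
Series ([0.994809], brake ECU, wheel actuator, and wheel-speed sensor): 0.994809 × 0.826000 × 0.811000 × 0.955000 = 0.6364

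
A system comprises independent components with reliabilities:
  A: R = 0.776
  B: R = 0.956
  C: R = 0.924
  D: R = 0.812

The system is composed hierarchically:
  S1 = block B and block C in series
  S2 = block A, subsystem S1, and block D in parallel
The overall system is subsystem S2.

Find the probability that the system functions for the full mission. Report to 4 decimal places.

Series (B and C): 0.956000 × 0.924000 = 0.883344
Parallel (A, [0.883344], and D): 1 − (1 − 0.776000)(1 − 0.883344)(1 − 0.812000) = 0.9951

0.9951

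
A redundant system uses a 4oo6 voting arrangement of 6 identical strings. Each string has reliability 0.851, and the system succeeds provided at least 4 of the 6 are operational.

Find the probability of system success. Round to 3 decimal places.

0.953

R = Σ_{i=4}^{6} C(6,i) p^i (1−p)^{6−i} with p = 0.851
C(6,4)·0.851^4·0.149^2 = 0.17466
C(6,5)·0.851^5·0.149^1 = 0.39901
C(6,6)·0.851^6·0.149^0 = 0.37982
Sum = 0.953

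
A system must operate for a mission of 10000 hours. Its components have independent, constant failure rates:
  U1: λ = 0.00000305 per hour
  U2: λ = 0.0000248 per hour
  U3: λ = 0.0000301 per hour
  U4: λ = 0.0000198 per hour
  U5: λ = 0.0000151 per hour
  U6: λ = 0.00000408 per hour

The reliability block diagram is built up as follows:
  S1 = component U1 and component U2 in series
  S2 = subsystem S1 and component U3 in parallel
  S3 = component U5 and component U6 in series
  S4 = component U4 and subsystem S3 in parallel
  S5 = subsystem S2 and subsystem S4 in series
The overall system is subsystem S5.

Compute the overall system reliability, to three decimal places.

0.907

R(U1) = exp(−0.00000305 × 10000) = 0.96996
R(U2) = exp(−0.0000248 × 10000) = 0.78036
R(U3) = exp(−0.0000301 × 10000) = 0.74008
R(U4) = exp(−0.0000198 × 10000) = 0.82037
R(U5) = exp(−0.0000151 × 10000) = 0.85985
R(U6) = exp(−0.00000408 × 10000) = 0.96002
Series (U1 and U2): 0.96996 × 0.78036 = 0.75692
Parallel ([0.75692] and U3): 1 − (1 − 0.75692)(1 − 0.74008) = 0.93682
Series (U5 and U6): 0.85985 × 0.96002 = 0.82547
Parallel (U4 and [0.82547]): 1 − (1 − 0.82037)(1 − 0.82547) = 0.96865
Series ([0.93682] and [0.96865]): 0.93682 × 0.96865 = 0.907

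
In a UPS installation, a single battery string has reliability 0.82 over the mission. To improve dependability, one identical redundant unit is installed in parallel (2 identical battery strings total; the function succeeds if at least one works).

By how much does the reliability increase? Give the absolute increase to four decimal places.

R_before = 0.82
R_after = 1 − (1 − 0.82)^2 = 0.9676
ΔR = 0.9676 − 0.82 = 0.1476

0.1476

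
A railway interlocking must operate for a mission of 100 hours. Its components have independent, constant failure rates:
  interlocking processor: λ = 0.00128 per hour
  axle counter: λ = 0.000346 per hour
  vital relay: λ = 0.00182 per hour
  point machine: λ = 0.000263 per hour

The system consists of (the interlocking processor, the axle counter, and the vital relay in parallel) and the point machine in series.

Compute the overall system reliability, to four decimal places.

0.9734

R(interlocking processor) = exp(−0.00128 × 100) = 0.879853
R(axle counter) = exp(−0.000346 × 100) = 0.965992
R(vital relay) = exp(−0.00182 × 100) = 0.833601
R(point machine) = exp(−0.000263 × 100) = 0.974043
Parallel (interlocking processor, axle counter, and vital relay): 1 − (1 − 0.879853)(1 − 0.965992)(1 − 0.833601) = 0.999320
Series ([0.999320] and point machine): 0.999320 × 0.974043 = 0.9734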